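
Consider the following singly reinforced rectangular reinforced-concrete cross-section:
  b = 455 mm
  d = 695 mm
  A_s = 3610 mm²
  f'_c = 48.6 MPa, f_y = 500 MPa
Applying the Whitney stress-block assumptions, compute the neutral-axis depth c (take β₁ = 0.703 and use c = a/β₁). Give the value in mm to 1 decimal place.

T = A_s f_y = 3610 × 500 = 1805000 N = 1805 kN.
Setting C = 0.85 f'_c a b equal to T: a = 1805000/(0.85 × 48.6 × 455) = 96.031 mm.
With β₁ = 0.703, c = a/β₁ = 96.031/0.703 = 136.6 mm.

c ≈ 136.6 mm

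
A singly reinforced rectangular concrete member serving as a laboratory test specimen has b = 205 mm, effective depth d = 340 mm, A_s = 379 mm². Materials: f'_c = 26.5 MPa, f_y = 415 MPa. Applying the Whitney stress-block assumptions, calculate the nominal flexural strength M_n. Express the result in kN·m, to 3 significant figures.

T = A_s f_y = 379 × 415 = 157285 N = 157.285 kN.
From C = T: a = T/(0.85 f'_c b) = 157285/(0.85 × 26.5 × 205) = 34.06 mm.
M_n = T(d − a/2) = 157.285 kN × (340 − 17.03) mm = 50.80 kN·m.

M_n ≈ 50.8 kN·m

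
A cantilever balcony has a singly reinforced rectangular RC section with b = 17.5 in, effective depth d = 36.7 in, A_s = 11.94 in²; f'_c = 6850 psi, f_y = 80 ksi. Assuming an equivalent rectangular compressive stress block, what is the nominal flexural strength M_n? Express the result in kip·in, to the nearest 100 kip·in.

T = A_s f_y = 11.94 × 80 = 955.2 kips.
a = T/(0.85 f'_c b) = 955.2/(0.85 × 6.85 × 17.5) = 9.374 in.
M_n = T(d − a/2) = 955.2 × (36.7 − 4.687) = 30578.8 kip·in.

M_n ≈ 30600 kip·in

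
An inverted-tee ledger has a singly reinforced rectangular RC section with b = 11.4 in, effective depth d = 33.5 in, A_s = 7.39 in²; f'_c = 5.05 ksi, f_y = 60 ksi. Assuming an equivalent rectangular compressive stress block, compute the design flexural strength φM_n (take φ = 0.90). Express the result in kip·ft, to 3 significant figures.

φM_n ≈ 963 kip·ft

T = A_s f_y = 7.39 × 60 = 443.4 kips.
a = T/(0.85 f'_c b) = 443.4/(0.85 × 5.05 × 11.4) = 9.061 in.
M_n = T(d − a/2) = 443.4 × (33.5 − 4.5305) = 12845.1 kip·in = 12845.1/12 = 1070.43 kip·ft.
φM_n = 0.90 × 1070.43 = 963.39 kip·ft.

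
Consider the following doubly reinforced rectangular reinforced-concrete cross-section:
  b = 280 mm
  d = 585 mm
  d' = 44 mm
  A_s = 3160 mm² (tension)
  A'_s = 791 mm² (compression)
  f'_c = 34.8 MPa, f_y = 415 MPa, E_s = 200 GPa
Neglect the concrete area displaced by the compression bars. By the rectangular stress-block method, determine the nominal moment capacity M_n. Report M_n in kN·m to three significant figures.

M_n ≈ 694 kN·m

Assume both tension and compression steel yield.
Net tension couple steel: A_s − A'_s = 2369 mm².
a = (A_s − A'_s) f_y / (0.85 f'_c b) = 983135/(0.85 × 34.8 × 280) = 118.70 mm.
c = a/β₁ = 118.70/0.801 = 148.19 mm; ε'_s = 0.003(c − d')/c = 0.0021 ≥ f_y/E_s = 0.0021, so compression steel does yield.
M_n = (A_s − A'_s) f_y (d − a/2) + A'_s f_y (d − d') = [983135 × (585 − 59.35) + 328265 × (585 − 44)] × 10⁻⁶ = 516.78 + 177.59 = 694.37 kN·m.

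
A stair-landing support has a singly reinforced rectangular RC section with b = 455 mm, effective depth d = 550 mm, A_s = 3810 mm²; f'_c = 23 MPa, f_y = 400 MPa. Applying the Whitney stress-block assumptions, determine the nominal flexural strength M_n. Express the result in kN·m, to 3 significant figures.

T = A_s f_y = 3810 × 400 = 1524000 N = 1524 kN.
From C = T: a = T/(0.85 f'_c b) = 1524000/(0.85 × 23 × 455) = 171.33 mm.
M_n = T(d − a/2) = 1524 kN × (550 − 85.665) mm = 707.65 kN·m.

M_n ≈ 708 kN·m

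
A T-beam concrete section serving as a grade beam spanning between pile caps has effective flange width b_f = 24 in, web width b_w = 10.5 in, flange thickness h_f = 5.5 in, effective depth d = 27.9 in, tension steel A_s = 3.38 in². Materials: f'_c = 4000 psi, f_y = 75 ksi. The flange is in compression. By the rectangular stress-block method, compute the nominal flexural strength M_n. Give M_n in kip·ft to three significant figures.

Tension: T = A_s f_y = 3.38 × 75 = 253.5 kips.
Try a within the flange: a = T/(0.85 f'_c b_f) = 253.5/(0.85 × 4 × 24) = 3.107 in.
Since a = 3.107 ≤ h_f = 5.5 in, the stress block lies entirely in the flange; analyse as a rectangular beam of width b_f.
M_n = T(d − a/2) = 253.5 × (27.9 − 1.5535) = 6678.8 kip·in.
M_n = 6678.8/12 = 556.57 kip·ft.

M_n ≈ 557 kip·ft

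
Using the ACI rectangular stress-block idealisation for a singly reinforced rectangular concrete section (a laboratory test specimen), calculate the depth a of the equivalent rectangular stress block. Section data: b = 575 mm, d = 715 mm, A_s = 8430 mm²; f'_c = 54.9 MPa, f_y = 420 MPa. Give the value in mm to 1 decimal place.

a ≈ 132.0 mm

T = A_s f_y = 8430 × 420 = 3540600 N = 3540.6 kN.
Setting C = 0.85 f'_c a b equal to T: a = 3540600/(0.85 × 54.9 × 575) = 132.0 mm.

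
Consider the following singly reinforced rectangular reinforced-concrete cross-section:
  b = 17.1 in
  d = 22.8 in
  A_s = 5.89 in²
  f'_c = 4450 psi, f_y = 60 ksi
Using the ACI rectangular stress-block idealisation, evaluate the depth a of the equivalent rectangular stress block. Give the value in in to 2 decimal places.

T = A_s f_y = 5.89 × 60 = 353.4 kips.
a = T/(0.85 f'_c b) = 353.4/(0.85 × 4.45 × 17.1) = 5.46 in.

a ≈ 5.46 in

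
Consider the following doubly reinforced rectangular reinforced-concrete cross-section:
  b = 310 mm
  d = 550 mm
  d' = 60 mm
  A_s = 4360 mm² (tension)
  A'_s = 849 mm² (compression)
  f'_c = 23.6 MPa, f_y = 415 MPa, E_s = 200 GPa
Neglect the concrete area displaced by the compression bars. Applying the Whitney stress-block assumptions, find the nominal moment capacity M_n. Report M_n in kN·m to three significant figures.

M_n ≈ 803 kN·m

Assume both tension and compression steel yield.
Net tension couple steel: A_s − A'_s = 3511 mm².
a = (A_s − A'_s) f_y / (0.85 f'_c b) = 1457065/(0.85 × 23.6 × 310) = 234.31 mm.
c = a/β₁ = 234.31/0.85 = 275.66 mm; ε'_s = 0.003(c − d')/c = 0.0023 ≥ f_y/E_s = 0.0021, so compression steel does yield.
M_n = (A_s − A'_s) f_y (d − a/2) + A'_s f_y (d − d') = [1457065 × (550 − 117.155) + 352335 × (550 − 60)] × 10⁻⁶ = 630.68 + 172.64 = 803.32 kN·m.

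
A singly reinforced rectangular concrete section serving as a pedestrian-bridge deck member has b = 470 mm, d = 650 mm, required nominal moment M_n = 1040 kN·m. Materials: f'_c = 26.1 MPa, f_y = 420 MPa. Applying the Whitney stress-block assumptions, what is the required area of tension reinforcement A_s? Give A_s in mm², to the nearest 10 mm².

A_s ≈ 4410 mm²

With M_n = 0.85 f'_c a b (d − a/2), solve the quadratic for a:
a = d − √(d² − 2M_n/(0.85 f'_c b)) = 650 − √(650² − 2 × 1040×10⁶/(0.85 × 26.1 × 470)) = 177.75 mm.
A_s = 0.85 f'_c a b / f_y = 0.85 × 26.1 × 177.75 × 470 / 420 = 4412.8 mm².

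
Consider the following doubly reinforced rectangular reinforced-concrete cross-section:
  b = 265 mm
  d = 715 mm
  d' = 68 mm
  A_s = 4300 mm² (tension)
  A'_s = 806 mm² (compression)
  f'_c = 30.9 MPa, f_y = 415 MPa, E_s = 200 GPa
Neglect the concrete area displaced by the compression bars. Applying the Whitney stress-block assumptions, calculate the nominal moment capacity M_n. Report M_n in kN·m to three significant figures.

M_n ≈ 1100 kN·m

Assume both tension and compression steel yield.
Net tension couple steel: A_s − A'_s = 3494 mm².
a = (A_s − A'_s) f_y / (0.85 f'_c b) = 1450010/(0.85 × 30.9 × 265) = 208.33 mm.
c = a/β₁ = 208.33/0.829 = 251.30 mm; ε'_s = 0.003(c − d')/c = 0.0022 ≥ f_y/E_s = 0.0021, so compression steel does yield.
M_n = (A_s − A'_s) f_y (d − a/2) + A'_s f_y (d − d') = [1450010 × (715 − 104.165) + 334490 × (715 − 68)] × 10⁻⁶ = 885.72 + 216.42 = 1102.14 kN·m.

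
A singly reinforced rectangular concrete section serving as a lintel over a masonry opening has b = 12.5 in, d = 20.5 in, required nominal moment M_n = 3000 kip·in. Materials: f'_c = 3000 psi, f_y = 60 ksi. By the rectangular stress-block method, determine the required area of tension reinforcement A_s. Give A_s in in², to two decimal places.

A_s ≈ 2.80 in²

From M_n = 0.85 f'_c a b (d − a/2):
a = d − √(d² − 2M_n/(0.85 f'_c b)) = 20.5 − √(20.5² − 2 × 3000/(0.85 × 3 × 12.5)) = 5.268 in.
A_s = 0.85 f'_c a b / f_y = 0.85 × 3 × 5.268 × 12.5 / 60 = 2.799 in².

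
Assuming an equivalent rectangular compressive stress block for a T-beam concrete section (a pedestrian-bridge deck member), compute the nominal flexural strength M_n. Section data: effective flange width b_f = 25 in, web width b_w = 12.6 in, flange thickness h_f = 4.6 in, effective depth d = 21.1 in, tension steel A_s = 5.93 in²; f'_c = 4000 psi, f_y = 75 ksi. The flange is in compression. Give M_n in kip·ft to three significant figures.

M_n ≈ 684 kip·ft

Tension: T = A_s f_y = 5.93 × 75 = 444.75 kips.
Try a within the flange: a = T/(0.85 f'_c b_f) = 444.75/(0.85 × 4 × 25) = 5.232 in.
a = 5.232 > h_f = 4.6 in: the block extends into the web. Split into flange-overhang and web parts.
C_f = 0.85 f'_c (b_f − b_w) h_f = 0.85 × 4 × (25 − 12.6) × 4.6 = 193.9 kips.
Remaining web compression depth: a_w = (T − C_f)/(0.85 f'_c b_w) = (444.75 − 193.9)/(0.85 × 4 × 12.6) = 5.856 in.
M_n = C_f(d − h_f/2) + (T − C_f)(d − a_w/2) = 193.9 × (21.1 − 2.3) + 250.85 × (21.1 − 2.928) = 3645.3 + 4558.4 = 8203.7 kip·in.
M_n = 8203.7/12 = 683.64 kip·ft.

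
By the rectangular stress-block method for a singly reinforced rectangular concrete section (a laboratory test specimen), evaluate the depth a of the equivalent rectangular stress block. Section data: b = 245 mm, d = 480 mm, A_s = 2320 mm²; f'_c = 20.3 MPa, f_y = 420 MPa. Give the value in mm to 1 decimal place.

a ≈ 230.5 mm

T = A_s f_y = 2320 × 420 = 974400 N = 974.4 kN.
Setting C = 0.85 f'_c a b equal to T: a = 974400/(0.85 × 20.3 × 245) = 230.5 mm.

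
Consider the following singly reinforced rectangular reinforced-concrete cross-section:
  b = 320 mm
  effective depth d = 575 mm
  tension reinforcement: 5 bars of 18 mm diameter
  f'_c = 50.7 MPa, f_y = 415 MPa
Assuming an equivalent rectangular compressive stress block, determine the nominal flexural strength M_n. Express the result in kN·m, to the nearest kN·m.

A_s = 5 × 254 = 1270 mm².
T = A_s f_y = 1270 × 415 = 527050 N = 527.05 kN.
From C = T: a = T/(0.85 f'_c b) = 527050/(0.85 × 50.7 × 320) = 38.22 mm.
M_n = T(d − a/2) = 527.05 kN × (575 − 19.11) mm = 292.98 kN·m.

M_n ≈ 293 kN·m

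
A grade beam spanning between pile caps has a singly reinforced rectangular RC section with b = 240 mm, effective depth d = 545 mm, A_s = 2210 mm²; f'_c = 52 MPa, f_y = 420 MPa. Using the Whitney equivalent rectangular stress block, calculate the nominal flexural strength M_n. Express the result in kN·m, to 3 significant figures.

T = A_s f_y = 2210 × 420 = 928200 N = 928.2 kN.
From C = T: a = T/(0.85 f'_c b) = 928200/(0.85 × 52 × 240) = 87.50 mm.
M_n = T(d − a/2) = 928.2 kN × (545 − 43.75) mm = 465.26 kN·m.

M_n ≈ 465 kN·m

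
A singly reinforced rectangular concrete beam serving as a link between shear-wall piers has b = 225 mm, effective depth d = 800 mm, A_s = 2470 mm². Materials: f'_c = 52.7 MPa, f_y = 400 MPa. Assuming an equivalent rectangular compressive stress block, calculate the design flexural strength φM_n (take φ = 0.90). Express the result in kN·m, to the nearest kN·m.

φM_n ≈ 668 kN·m

T = A_s f_y = 2470 × 400 = 988000 N = 988 kN.
From C = T: a = T/(0.85 f'_c b) = 988000/(0.85 × 52.7 × 225) = 98.03 mm.
M_n = T(d − a/2) = 988 kN × (800 − 49.015) mm = 741.97 kN·m.
φM_n = 0.90 × 741.97 = 667.77 kN·m.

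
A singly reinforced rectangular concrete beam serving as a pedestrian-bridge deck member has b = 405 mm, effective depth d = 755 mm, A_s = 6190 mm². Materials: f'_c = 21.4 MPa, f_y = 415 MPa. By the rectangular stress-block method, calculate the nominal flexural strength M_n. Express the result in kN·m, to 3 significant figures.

T = A_s f_y = 6190 × 415 = 2568850 N = 2568.85 kN.
From C = T: a = T/(0.85 f'_c b) = 2568850/(0.85 × 21.4 × 405) = 348.70 mm.
M_n = T(d − a/2) = 2568.85 kN × (755 − 174.35) mm = 1491.60 kN·m.

M_n ≈ 1490 kN·m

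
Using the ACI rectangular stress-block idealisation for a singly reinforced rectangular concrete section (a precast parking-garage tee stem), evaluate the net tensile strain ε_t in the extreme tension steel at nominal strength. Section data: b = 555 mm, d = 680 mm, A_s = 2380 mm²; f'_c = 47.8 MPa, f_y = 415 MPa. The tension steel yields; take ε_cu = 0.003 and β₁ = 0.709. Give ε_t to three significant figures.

a = A_s f_y/(0.85 f'_c b) = 43.80 mm.
β₁ = 0.709, so c = a/β₁ = 43.80/0.709 = 61.78 mm.
From the linear strain diagram with ε_cu = 0.003: ε_t = 0.003 (d − c)/c = 0.003 × (680 − 61.78)/61.78 = 0.0300.
Since ε_t ≥ 0.005, the section is tension-controlled.

ε_t ≈ 0.0300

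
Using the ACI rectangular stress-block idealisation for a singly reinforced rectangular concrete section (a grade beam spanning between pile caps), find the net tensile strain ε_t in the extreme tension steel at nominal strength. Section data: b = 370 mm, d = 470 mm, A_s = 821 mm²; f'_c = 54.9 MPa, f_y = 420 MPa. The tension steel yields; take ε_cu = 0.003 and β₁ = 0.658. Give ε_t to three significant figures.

ε_t ≈ 0.0435

a = A_s f_y/(0.85 f'_c b) = 19.97 mm.
β₁ = 0.658, so c = a/β₁ = 19.97/0.658 = 30.35 mm.
From the linear strain diagram with ε_cu = 0.003: ε_t = 0.003 (d − c)/c = 0.003 × (470 − 30.35)/30.35 = 0.0435.
Since ε_t ≥ 0.005, the section is tension-controlled.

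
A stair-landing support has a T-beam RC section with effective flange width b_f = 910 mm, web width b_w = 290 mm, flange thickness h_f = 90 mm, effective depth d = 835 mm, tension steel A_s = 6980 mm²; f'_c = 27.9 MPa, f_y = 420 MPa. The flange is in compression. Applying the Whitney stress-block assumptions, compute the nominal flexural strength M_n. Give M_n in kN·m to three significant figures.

Tension: T = A_s f_y = 6980 × 420 = 2931600 N.
Try a within the flange: a = T/(0.85 f'_c b_f) = 2931600/(0.85 × 27.9 × 910) = 135.84 mm.
a = 135.84 > h_f = 90 mm: the block extends into the web. Split into flange-overhang and web parts.
C_f = 0.85 f'_c (b_f − b_w) h_f = 0.85 × 27.9 × (910 − 290) × 90 = 1323297 N.
Remaining web compression depth: a_w = (T − C_f)/(0.85 f'_c b_w) = (2931600 − 1323297)/(0.85 × 27.9 × 290) = 233.86 mm.
M_n = C_f(d − h_f/2) + (T − C_f)(d − a_w/2) = 1323297 × (835 − 45) + 1608303 × (835 − 116.93) = 1045.40 + 1154.87 = 2200.27 × 10⁶ N·mm.
M_n = 2200.27 kN·m.

M_n ≈ 2200 kN·m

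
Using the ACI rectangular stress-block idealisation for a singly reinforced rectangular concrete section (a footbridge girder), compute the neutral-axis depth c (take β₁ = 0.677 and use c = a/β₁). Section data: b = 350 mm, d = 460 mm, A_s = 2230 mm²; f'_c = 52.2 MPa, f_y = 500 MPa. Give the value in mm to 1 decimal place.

T = A_s f_y = 2230 × 500 = 1115000 N = 1115 kN.
Setting C = 0.85 f'_c a b equal to T: a = 1115000/(0.85 × 52.2 × 350) = 71.799 mm.
With β₁ = 0.677, c = a/β₁ = 71.799/0.677 = 106.1 mm.

c ≈ 106.1 mm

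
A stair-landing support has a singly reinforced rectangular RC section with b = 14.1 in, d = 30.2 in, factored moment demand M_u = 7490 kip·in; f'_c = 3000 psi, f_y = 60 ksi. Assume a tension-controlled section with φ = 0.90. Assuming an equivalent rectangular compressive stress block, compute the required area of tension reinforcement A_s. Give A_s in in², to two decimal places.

A_s ≈ 5.40 in²

M_n = M_u/φ = 7490/0.90 = 8322.22 kip·in.
From M_n = 0.85 f'_c a b (d − a/2):
a = d − √(d² − 2M_n/(0.85 f'_c b)) = 30.2 − √(30.2² − 2 × 8322.22/(0.85 × 3 × 14.1)) = 9.008 in.
A_s = 0.85 f'_c a b / f_y = 0.85 × 3 × 9.008 × 14.1 / 60 = 5.398 in².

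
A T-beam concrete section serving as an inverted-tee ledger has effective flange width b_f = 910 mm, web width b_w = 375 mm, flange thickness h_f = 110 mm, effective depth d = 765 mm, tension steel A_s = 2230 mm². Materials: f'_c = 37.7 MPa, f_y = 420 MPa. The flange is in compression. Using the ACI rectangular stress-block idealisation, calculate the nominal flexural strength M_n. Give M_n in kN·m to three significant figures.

Tension: T = A_s f_y = 2230 × 420 = 936600 N.
Try a within the flange: a = T/(0.85 f'_c b_f) = 936600/(0.85 × 37.7 × 910) = 32.12 mm.
Since a = 32.12 ≤ h_f = 110 mm, the stress block lies entirely in the flange; analyse as a rectangular beam of width b_f.
M_n = T(d − a/2) = 936600 × (765 − 16.06) = 701.46 × 10⁶ N·mm.
M_n = 701.46 kN·m.

M_n ≈ 701 kN·m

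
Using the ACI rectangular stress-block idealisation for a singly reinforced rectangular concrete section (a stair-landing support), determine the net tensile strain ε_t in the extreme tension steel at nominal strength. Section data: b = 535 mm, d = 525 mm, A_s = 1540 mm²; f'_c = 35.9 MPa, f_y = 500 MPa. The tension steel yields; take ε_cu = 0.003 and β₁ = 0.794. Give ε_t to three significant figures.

ε_t ≈ 0.0235

a = A_s f_y/(0.85 f'_c b) = 47.17 mm.
β₁ = 0.794, so c = a/β₁ = 47.17/0.794 = 59.41 mm.
From the linear strain diagram with ε_cu = 0.003: ε_t = 0.003 (d − c)/c = 0.003 × (525 − 59.41)/59.41 = 0.0235.
Since ε_t ≥ 0.005, the section is tension-controlled.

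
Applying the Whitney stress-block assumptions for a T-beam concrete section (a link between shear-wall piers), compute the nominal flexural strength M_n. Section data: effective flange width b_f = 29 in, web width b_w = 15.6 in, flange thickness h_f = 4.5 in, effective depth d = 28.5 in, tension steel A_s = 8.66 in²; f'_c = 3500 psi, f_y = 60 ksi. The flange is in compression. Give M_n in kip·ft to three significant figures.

Tension: T = A_s f_y = 8.66 × 60 = 519.6 kips.
Try a within the flange: a = T/(0.85 f'_c b_f) = 519.6/(0.85 × 3.5 × 29) = 6.023 in.
a = 6.023 > h_f = 4.5 in: the block extends into the web. Split into flange-overhang and web parts.
C_f = 0.85 f'_c (b_f − b_w) h_f = 0.85 × 3.5 × (29 − 15.6) × 4.5 = 179.4 kips.
Remaining web compression depth: a_w = (T − C_f)/(0.85 f'_c b_w) = (519.6 − 179.4)/(0.85 × 3.5 × 15.6) = 7.330 in.
M_n = C_f(d − h_f/2) + (T − C_f)(d − a_w/2) = 179.4 × (28.5 − 2.25) + 340.2 × (28.5 − 3.665) = 4709.3 + 8448.9 = 13158.2 kip·in.
M_n = 13158.2/12 = 1096.52 kip·ft.

M_n ≈ 1100 kip·ft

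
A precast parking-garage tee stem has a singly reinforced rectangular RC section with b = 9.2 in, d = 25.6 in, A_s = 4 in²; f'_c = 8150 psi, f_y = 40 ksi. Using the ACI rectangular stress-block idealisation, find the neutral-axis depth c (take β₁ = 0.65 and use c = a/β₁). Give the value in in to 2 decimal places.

c ≈ 3.86 in

T = A_s f_y = 4 × 40 = 160 kips.
a = T/(0.85 f'_c b) = 160/(0.85 × 8.15 × 9.2) = 2.5105 in.
With β₁ = 0.65, c = a/β₁ = 2.5105/0.65 = 3.86 in.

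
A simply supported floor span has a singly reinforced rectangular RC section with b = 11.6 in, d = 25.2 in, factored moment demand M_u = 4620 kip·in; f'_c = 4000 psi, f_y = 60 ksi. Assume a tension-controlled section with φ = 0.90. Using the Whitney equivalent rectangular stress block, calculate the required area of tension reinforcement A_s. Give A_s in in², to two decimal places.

M_n = M_u/φ = 4620/0.90 = 5133.33 kip·in.
From M_n = 0.85 f'_c a b (d − a/2):
a = d − √(d² − 2M_n/(0.85 f'_c b)) = 25.2 − √(25.2² − 2 × 5133.33/(0.85 × 4 × 11.6)) = 5.842 in.
A_s = 0.85 f'_c a b / f_y = 0.85 × 4 × 5.842 × 11.6 / 60 = 3.840 in².

A_s ≈ 3.84 in²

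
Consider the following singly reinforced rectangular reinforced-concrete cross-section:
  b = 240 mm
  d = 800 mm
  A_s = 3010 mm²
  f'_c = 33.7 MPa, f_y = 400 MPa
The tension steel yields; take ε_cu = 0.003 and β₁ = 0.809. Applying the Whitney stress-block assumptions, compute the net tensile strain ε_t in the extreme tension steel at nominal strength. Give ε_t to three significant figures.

ε_t ≈ 0.00809

a = A_s f_y/(0.85 f'_c b) = 175.13 mm.
β₁ = 0.809, so c = a/β₁ = 175.13/0.809 = 216.48 mm.
From the linear strain diagram with ε_cu = 0.003: ε_t = 0.003 (d − c)/c = 0.003 × (800 − 216.48)/216.48 = 0.00809.
Since ε_t ≥ 0.005, the section is tension-controlled.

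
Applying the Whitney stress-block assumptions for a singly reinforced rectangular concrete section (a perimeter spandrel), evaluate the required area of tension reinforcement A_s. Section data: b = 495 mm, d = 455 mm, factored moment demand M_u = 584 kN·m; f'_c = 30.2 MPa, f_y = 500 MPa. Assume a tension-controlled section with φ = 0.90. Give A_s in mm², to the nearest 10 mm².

A_s ≈ 3330 mm²

M_n = M_u/φ = 584/0.90 = 648.889 kN·m.
With M_n = 0.85 f'_c a b (d − a/2), solve the quadratic for a:
a = d − √(d² − 2M_n/(0.85 f'_c b)) = 455 − √(455² − 2 × 648.889×10⁶/(0.85 × 30.2 × 495)) = 131.13 mm.
A_s = 0.85 f'_c a b / f_y = 0.85 × 30.2 × 131.13 × 495 / 500 = 3332.4 mm².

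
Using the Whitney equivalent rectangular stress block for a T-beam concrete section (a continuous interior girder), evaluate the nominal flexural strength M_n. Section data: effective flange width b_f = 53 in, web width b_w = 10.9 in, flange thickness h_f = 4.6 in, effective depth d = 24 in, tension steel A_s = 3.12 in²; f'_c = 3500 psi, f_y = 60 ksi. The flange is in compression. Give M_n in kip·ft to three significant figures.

Tension: T = A_s f_y = 3.12 × 60 = 187.2 kips.
Try a within the flange: a = T/(0.85 f'_c b_f) = 187.2/(0.85 × 3.5 × 53) = 1.187 in.
Since a = 1.187 ≤ h_f = 4.6 in, the stress block lies entirely in the flange; analyse as a rectangular beam of width b_f.
M_n = T(d − a/2) = 187.2 × (24 − 0.5935) = 4381.7 kip·in.
M_n = 4381.7/12 = 365.14 kip·ft.

M_n ≈ 365 kip·ft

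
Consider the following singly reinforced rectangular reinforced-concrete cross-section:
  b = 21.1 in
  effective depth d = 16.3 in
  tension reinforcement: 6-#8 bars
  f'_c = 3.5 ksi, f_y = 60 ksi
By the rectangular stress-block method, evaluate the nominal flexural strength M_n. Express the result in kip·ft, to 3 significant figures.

M_n ≈ 333 kip·ft

A_s = 6 × 0.79 = 4.74 in².
T = A_s f_y = 4.74 × 60 = 284.4 kips.
a = T/(0.85 f'_c b) = 284.4/(0.85 × 3.5 × 21.1) = 4.531 in.
M_n = T(d − a/2) = 284.4 × (16.3 − 2.2655) = 3991.4 kip·in = 3991.4/12 = 332.62 kip·ft.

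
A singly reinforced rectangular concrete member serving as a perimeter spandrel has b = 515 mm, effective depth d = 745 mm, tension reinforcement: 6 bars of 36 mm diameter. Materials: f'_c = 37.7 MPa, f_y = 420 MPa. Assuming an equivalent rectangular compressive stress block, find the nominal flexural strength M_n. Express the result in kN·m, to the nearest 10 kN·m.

A_s = 6 × 1018 = 6108 mm².
T = A_s f_y = 6108 × 420 = 2565360 N = 2565.36 kN.
From C = T: a = T/(0.85 f'_c b) = 2565360/(0.85 × 37.7 × 515) = 155.45 mm.
M_n = T(d − a/2) = 2565.36 kN × (745 − 77.725) mm = 1711.80 kN·m.

M_n ≈ 1710 kN·m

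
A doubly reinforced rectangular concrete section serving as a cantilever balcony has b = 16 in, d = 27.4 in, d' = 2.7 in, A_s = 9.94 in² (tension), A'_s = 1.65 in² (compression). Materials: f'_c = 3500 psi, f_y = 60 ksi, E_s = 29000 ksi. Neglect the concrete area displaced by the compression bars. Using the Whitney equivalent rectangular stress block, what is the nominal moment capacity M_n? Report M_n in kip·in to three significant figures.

Assume both steels yield.
a = (A_s − A'_s) f_y/(0.85 f'_c b) = (9.94 − 1.65) × 60/(0.85 × 3.5 × 16) = 10.450 in.
c = a/β₁ = 10.450/0.85 = 12.294 in; ε'_s = 0.003(c − d')/c = 0.0023 ≥ ε_y = 0.0021, so the compression steel yields.
M_n = (A_s − A'_s) f_y (d − a/2) + A'_s f_y (d − d') = 497.4 × (27.4 − 5.225) + 99 × (27.4 − 2.7) = 11029.8 + 2445.3 = 13475.1 kip·in.

M_n ≈ 13500 kip·in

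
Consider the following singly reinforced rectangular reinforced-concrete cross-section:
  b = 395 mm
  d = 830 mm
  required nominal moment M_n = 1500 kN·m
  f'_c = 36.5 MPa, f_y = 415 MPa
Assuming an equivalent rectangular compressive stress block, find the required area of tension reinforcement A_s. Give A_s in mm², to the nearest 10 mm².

With M_n = 0.85 f'_c a b (d − a/2), solve the quadratic for a:
a = d − √(d² − 2M_n/(0.85 f'_c b)) = 830 − √(830² − 2 × 1500×10⁶/(0.85 × 36.5 × 395)) = 163.59 mm.
A_s = 0.85 f'_c a b / f_y = 0.85 × 36.5 × 163.59 × 395 / 415 = 4830.8 mm².

A_s ≈ 4830 mm²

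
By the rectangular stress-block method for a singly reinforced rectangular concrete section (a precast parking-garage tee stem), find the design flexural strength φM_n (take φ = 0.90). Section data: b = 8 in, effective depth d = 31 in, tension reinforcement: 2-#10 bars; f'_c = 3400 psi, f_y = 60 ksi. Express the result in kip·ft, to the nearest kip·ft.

A_s = 2 × 1.27 = 2.54 in².
T = A_s f_y = 2.54 × 60 = 152.4 kips.
a = T/(0.85 f'_c b) = 152.4/(0.85 × 3.4 × 8) = 6.592 in.
M_n = T(d − a/2) = 152.4 × (31 − 3.296) = 4222.1 kip·in = 4222.1/12 = 351.84 kip·ft.
φM_n = 0.90 × 351.84 = 316.66 kip·ft.

φM_n ≈ 317 kip·ft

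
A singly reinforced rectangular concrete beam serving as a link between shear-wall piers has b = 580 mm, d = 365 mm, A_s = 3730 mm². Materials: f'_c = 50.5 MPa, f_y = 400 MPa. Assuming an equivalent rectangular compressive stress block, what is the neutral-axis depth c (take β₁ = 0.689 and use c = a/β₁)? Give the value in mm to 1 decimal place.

c ≈ 87.0 mm

T = A_s f_y = 3730 × 400 = 1492000 N = 1492 kN.
Setting C = 0.85 f'_c a b equal to T: a = 1492000/(0.85 × 50.5 × 580) = 59.928 mm.
With β₁ = 0.689, c = a/β₁ = 59.928/0.689 = 87.0 mm.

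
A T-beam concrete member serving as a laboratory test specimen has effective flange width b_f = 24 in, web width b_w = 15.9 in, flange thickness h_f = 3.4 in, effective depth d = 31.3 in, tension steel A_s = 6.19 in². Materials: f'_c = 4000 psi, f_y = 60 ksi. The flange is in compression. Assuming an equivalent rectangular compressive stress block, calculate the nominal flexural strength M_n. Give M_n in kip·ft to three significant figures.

Tension: T = A_s f_y = 6.19 × 60 = 371.4 kips.
Try a within the flange: a = T/(0.85 f'_c b_f) = 371.4/(0.85 × 4 × 24) = 4.551 in.
a = 4.551 > h_f = 3.4 in: the block extends into the web. Split into flange-overhang and web parts.
C_f = 0.85 f'_c (b_f − b_w) h_f = 0.85 × 4 × (24 − 15.9) × 3.4 = 93.6 kips.
Remaining web compression depth: a_w = (T − C_f)/(0.85 f'_c b_w) = (371.4 − 93.6)/(0.85 × 4 × 15.9) = 5.139 in.
M_n = C_f(d − h_f/2) + (T − C_f)(d − a_w/2) = 93.6 × (31.3 − 1.7) + 277.8 × (31.3 − 2.5695) = 2770.6 + 7981.3 = 10751.9 kip·in.
M_n = 10751.9/12 = 895.99 kip·ft.

M_n ≈ 896 kip·ft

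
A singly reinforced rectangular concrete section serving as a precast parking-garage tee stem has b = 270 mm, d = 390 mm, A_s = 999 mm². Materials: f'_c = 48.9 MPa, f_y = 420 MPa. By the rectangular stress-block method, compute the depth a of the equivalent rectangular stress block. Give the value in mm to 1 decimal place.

T = A_s f_y = 999 × 420 = 419580 N = 419.58 kN.
Setting C = 0.85 f'_c a b equal to T: a = 419580/(0.85 × 48.9 × 270) = 37.4 mm.

a ≈ 37.4 mm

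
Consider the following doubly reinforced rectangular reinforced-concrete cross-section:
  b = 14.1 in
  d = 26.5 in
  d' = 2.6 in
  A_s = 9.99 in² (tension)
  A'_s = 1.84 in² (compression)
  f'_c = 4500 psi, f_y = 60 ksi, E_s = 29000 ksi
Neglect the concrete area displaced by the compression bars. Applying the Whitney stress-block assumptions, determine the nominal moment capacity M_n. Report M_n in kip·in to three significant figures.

Assume both steels yield.
a = (A_s − A'_s) f_y/(0.85 f'_c b) = (9.99 − 1.84) × 60/(0.85 × 4.5 × 14.1) = 9.067 in.
c = a/β₁ = 9.067/0.825 = 10.990 in; ε'_s = 0.003(c − d')/c = 0.0023 ≥ ε_y = 0.0021, so the compression steel yields.
M_n = (A_s − A'_s) f_y (d − a/2) + A'_s f_y (d − d') = 489 × (26.5 − 4.5335) + 110.4 × (26.5 − 2.6) = 10741.6 + 2638.6 = 13380.2 kip·in.

M_n ≈ 13400 kip·in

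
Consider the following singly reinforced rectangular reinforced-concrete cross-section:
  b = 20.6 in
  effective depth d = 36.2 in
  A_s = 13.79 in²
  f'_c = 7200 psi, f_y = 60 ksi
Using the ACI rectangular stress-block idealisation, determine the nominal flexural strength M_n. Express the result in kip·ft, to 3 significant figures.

T = A_s f_y = 13.79 × 60 = 827.4 kips.
a = T/(0.85 f'_c b) = 827.4/(0.85 × 7.2 × 20.6) = 6.563 in.
M_n = T(d − a/2) = 827.4 × (36.2 − 3.2815) = 27236.8 kip·in = 27236.8/12 = 2269.73 kip·ft.

M_n ≈ 2270 kip·ft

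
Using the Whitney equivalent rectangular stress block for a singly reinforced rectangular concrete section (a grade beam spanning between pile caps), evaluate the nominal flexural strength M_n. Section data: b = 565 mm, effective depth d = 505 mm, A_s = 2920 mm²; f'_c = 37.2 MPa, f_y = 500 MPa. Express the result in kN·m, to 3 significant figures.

M_n ≈ 678 kN·m

T = A_s f_y = 2920 × 500 = 1460000 N = 1460 kN.
From C = T: a = T/(0.85 f'_c b) = 1460000/(0.85 × 37.2 × 565) = 81.72 mm.
M_n = T(d − a/2) = 1460 kN × (505 − 40.86) mm = 677.64 kN·m.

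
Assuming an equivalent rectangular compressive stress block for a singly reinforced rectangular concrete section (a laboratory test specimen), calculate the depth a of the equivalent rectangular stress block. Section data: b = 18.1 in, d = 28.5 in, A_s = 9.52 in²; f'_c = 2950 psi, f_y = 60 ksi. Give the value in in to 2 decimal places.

T = A_s f_y = 9.52 × 60 = 571.2 kips.
a = T/(0.85 f'_c b) = 571.2/(0.85 × 2.95 × 18.1) = 12.59 in.

a ≈ 12.59 in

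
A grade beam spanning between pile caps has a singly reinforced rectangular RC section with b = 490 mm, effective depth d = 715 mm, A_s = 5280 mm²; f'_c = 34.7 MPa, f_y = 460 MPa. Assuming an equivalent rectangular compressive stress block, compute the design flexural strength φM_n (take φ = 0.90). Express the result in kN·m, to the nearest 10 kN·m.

φM_n ≈ 1380 kN·m

T = A_s f_y = 5280 × 460 = 2428800 N = 2428.8 kN.
From C = T: a = T/(0.85 f'_c b) = 2428800/(0.85 × 34.7 × 490) = 168.05 mm.
M_n = T(d − a/2) = 2428.8 kN × (715 − 84.025) mm = 1532.51 kN·m.
φM_n = 0.90 × 1532.51 = 1379.26 kN·m.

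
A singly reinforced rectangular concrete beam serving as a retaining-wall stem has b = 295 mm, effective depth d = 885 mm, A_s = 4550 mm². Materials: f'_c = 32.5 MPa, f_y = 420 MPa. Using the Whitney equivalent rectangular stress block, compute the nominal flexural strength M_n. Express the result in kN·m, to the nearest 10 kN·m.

M_n ≈ 1470 kN·m

T = A_s f_y = 4550 × 420 = 1911000 N = 1911 kN.
From C = T: a = T/(0.85 f'_c b) = 1911000/(0.85 × 32.5 × 295) = 234.50 mm.
M_n = T(d − a/2) = 1911 kN × (885 − 117.25) mm = 1467.17 kN·m.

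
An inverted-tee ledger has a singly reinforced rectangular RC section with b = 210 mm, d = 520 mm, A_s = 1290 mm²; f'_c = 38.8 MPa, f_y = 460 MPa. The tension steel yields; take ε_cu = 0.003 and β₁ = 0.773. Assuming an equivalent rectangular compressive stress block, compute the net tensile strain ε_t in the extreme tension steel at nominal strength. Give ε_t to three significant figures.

a = A_s f_y/(0.85 f'_c b) = 85.68 mm.
β₁ = 0.773, so c = a/β₁ = 85.68/0.773 = 110.84 mm.
From the linear strain diagram with ε_cu = 0.003: ε_t = 0.003 (d − c)/c = 0.003 × (520 − 110.84)/110.84 = 0.0111.
Since ε_t ≥ 0.005, the section is tension-controlled.

ε_t ≈ 0.0111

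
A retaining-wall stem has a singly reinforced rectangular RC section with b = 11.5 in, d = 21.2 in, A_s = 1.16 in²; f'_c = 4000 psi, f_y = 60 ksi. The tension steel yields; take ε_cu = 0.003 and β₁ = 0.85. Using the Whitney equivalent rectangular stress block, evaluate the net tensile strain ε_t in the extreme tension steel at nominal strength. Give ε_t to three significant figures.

ε_t ≈ 0.0274

a = A_s f_y/(0.85 f'_c b) = 1.780 in.
β₁ = 0.85, so c = a/β₁ = 1.780/0.85 = 2.094 in.
From the linear strain diagram with ε_cu = 0.003: ε_t = 0.003 (d − c)/c = 0.003 × (21.2 − 2.094)/2.094 = 0.0274.
Since ε_t ≥ 0.005, the section is tension-controlled.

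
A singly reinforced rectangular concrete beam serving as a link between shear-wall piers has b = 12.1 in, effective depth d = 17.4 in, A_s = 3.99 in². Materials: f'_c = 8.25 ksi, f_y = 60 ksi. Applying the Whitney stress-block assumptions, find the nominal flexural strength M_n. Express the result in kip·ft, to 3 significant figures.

T = A_s f_y = 3.99 × 60 = 239.4 kips.
a = T/(0.85 f'_c b) = 239.4/(0.85 × 8.25 × 12.1) = 2.821 in.
M_n = T(d − a/2) = 239.4 × (17.4 − 1.4105) = 3827.9 kip·in = 3827.9/12 = 318.99 kip·ft.

M_n ≈ 319 kip·ft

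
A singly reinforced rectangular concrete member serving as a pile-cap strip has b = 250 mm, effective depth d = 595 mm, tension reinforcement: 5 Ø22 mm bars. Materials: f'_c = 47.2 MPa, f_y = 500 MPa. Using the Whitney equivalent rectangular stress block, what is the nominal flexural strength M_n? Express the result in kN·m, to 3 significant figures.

A_s = 5 × 380 = 1900 mm².
T = A_s f_y = 1900 × 500 = 950000 N = 950 kN.
From C = T: a = T/(0.85 f'_c b) = 950000/(0.85 × 47.2 × 250) = 94.72 mm.
M_n = T(d − a/2) = 950 kN × (595 − 47.36) mm = 520.26 kN·m.

M_n ≈ 520 kN·m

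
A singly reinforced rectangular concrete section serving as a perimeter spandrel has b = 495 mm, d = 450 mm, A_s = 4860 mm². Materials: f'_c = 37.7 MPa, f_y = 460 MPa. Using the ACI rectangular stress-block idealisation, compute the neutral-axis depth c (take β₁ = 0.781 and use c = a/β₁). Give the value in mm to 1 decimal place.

c ≈ 180.5 mm

T = A_s f_y = 4860 × 460 = 2235600 N = 2235.6 kN.
Setting C = 0.85 f'_c a b equal to T: a = 2235600/(0.85 × 37.7 × 495) = 140.938 mm.
With β₁ = 0.781, c = a/β₁ = 140.938/0.781 = 180.5 mm.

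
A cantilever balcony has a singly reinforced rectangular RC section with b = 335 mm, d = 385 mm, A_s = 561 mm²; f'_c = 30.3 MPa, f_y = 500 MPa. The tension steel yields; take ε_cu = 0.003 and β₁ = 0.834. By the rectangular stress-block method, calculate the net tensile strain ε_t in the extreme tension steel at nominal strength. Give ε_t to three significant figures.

a = A_s f_y/(0.85 f'_c b) = 32.51 mm.
β₁ = 0.834, so c = a/β₁ = 32.51/0.834 = 38.98 mm.
From the linear strain diagram with ε_cu = 0.003: ε_t = 0.003 (d − c)/c = 0.003 × (385 − 38.98)/38.98 = 0.0266.
Since ε_t ≥ 0.005, the section is tension-controlled.

ε_t ≈ 0.0266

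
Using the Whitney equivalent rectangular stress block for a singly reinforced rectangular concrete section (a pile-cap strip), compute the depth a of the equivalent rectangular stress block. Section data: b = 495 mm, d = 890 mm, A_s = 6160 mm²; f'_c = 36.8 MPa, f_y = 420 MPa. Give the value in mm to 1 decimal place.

a ≈ 167.1 mm

T = A_s f_y = 6160 × 420 = 2587200 N = 2587.2 kN.
Setting C = 0.85 f'_c a b equal to T: a = 2587200/(0.85 × 36.8 × 495) = 167.1 mm.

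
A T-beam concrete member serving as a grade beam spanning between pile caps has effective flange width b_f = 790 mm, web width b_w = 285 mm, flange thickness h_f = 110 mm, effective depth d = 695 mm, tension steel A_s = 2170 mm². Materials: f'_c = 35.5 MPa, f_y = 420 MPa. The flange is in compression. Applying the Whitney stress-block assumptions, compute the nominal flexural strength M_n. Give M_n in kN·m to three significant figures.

M_n ≈ 616 kN·m

Tension: T = A_s f_y = 2170 × 420 = 911400 N.
Try a within the flange: a = T/(0.85 f'_c b_f) = 911400/(0.85 × 35.5 × 790) = 38.23 mm.
Since a = 38.23 ≤ h_f = 110 mm, the stress block lies entirely in the flange; analyse as a rectangular beam of width b_f.
M_n = T(d − a/2) = 911400 × (695 − 19.115) = 616.00 × 10⁶ N·mm.
M_n = 616.00 kN·m.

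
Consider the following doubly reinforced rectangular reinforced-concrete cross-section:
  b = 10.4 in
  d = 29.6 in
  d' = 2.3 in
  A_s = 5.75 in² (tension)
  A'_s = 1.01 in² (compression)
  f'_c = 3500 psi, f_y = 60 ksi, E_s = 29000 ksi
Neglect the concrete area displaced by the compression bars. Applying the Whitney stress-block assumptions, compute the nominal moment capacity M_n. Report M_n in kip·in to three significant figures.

Assume both steels yield.
a = (A_s − A'_s) f_y/(0.85 f'_c b) = (5.75 − 1.01) × 60/(0.85 × 3.5 × 10.4) = 9.192 in.
c = a/β₁ = 9.192/0.85 = 10.814 in; ε'_s = 0.003(c − d')/c = 0.0024 ≥ ε_y = 0.0021, so the compression steel yields.
M_n = (A_s − A'_s) f_y (d − a/2) + A'_s f_y (d − d') = 284.4 × (29.6 − 4.596) + 60.6 × (29.6 − 2.3) = 7111.1 + 1654.4 = 8765.5 kip·in.

M_n ≈ 8770 kip·in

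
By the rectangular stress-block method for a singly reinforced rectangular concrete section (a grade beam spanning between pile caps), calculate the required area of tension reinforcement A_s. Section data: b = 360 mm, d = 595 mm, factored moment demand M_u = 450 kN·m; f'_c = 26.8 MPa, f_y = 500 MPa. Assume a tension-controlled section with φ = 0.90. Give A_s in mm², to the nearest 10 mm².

A_s ≈ 1860 mm²

M_n = M_u/φ = 450/0.90 = 500 kN·m.
With M_n = 0.85 f'_c a b (d − a/2), solve the quadratic for a:
a = d − √(d² − 2M_n/(0.85 f'_c b)) = 595 − √(595² − 2 × 500×10⁶/(0.85 × 26.8 × 360)) = 113.25 mm.
A_s = 0.85 f'_c a b / f_y = 0.85 × 26.8 × 113.25 × 360 / 500 = 1857.5 mm².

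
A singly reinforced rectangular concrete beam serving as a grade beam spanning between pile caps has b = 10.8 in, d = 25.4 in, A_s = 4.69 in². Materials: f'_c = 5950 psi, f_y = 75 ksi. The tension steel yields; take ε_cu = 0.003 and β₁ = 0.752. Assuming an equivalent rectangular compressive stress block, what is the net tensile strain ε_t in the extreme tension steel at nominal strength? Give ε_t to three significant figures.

a = A_s f_y/(0.85 f'_c b) = 6.440 in.
β₁ = 0.752, so c = a/β₁ = 6.440/0.752 = 8.564 in.
From the linear strain diagram with ε_cu = 0.003: ε_t = 0.003 (d − c)/c = 0.003 × (25.4 − 8.564)/8.564 = 0.00590.
Since ε_t ≥ 0.005, the section is tension-controlled.

ε_t ≈ 0.00590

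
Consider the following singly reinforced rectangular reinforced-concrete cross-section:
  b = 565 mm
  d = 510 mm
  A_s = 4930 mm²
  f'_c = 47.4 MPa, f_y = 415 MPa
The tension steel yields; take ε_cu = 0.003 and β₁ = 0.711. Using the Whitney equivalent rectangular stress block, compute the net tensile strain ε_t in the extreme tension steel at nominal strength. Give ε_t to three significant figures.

a = A_s f_y/(0.85 f'_c b) = 89.88 mm.
β₁ = 0.711, so c = a/β₁ = 89.88/0.711 = 126.41 mm.
From the linear strain diagram with ε_cu = 0.003: ε_t = 0.003 (d − c)/c = 0.003 × (510 − 126.41)/126.41 = 0.00910.
Since ε_t ≥ 0.005, the section is tension-controlled.

ε_t ≈ 0.00910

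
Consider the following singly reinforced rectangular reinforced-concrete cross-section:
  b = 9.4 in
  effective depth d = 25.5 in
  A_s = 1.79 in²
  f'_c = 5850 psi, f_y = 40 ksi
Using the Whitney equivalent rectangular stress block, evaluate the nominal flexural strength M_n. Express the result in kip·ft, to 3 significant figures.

M_n ≈ 148 kip·ft

T = A_s f_y = 1.79 × 40 = 71.6 kips.
a = T/(0.85 f'_c b) = 71.6/(0.85 × 5.85 × 9.4) = 1.532 in.
M_n = T(d − a/2) = 71.6 × (25.5 − 0.766) = 1771.0 kip·in = 1771.0/12 = 147.58 kip·ft.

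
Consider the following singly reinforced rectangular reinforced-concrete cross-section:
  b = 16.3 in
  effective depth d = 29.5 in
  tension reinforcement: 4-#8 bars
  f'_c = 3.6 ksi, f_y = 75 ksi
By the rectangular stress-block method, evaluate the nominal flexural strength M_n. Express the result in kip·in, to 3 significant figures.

M_n ≈ 6430 kip·in

A_s = 4 × 0.79 = 3.16 in².
T = A_s f_y = 3.16 × 75 = 237 kips.
a = T/(0.85 f'_c b) = 237/(0.85 × 3.6 × 16.3) = 4.752 in.
M_n = T(d − a/2) = 237 × (29.5 − 2.376) = 6428.4 kip·in.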